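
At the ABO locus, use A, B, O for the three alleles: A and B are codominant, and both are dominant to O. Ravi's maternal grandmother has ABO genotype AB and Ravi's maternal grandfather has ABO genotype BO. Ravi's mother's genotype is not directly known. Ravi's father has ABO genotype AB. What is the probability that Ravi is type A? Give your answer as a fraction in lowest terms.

Ravi's mother's ABO genotype from AB × BO: 1/4 AB, 1/4 AO, 1/4 BB, 1/4 BO.
Crossing each possibility with the father AB and summing P(type A): 1/4·1/4 + 1/4·1/2 + 1/4·0 + 1/4·1/4 = 1/4.

1/4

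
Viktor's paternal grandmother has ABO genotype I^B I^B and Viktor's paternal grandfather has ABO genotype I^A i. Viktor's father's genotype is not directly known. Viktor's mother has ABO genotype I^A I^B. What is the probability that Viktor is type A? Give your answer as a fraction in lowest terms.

Viktor's father's ABO genotype from I^B I^B × I^A i: 1/2 I^A I^B, 1/2 I^B i.
Crossing each possibility with the mother I^A I^B and summing P(type A): 1/2·1/4 + 1/2·1/4 = 1/4.

1/4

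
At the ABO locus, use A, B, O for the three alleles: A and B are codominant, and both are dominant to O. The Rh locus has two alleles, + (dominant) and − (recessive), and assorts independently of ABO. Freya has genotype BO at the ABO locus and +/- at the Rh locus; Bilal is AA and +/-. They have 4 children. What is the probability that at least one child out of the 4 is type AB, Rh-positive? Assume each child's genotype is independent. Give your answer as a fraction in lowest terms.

3471/4096

ABO cross BO × AA → 1/2 A, 1/2 AB.
Rh cross +/- × +/- → 3/4 Rh+, 1/4 Rh-; so P(type AB, Rh-positive) = 1/2 × 3/4 = 3/8 per child.
P(none) = (5/8)^4 = 625/4096; P(at least one) = 1 − 625/4096 = 3471/4096.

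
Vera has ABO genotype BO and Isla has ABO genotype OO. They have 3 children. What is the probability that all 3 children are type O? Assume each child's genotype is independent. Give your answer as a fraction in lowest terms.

ABO cross BO × OO → 1/2 O, 1/2 B.
So P(type O) = 1/2 per child.
All 3 independent: (1/2)^3 = 1/8.

1/8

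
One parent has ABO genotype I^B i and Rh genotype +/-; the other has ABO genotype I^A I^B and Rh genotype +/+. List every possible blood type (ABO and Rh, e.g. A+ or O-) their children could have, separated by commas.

Gametes from I^B i × I^A I^B give offspring ABO genotypes I^A I^B, I^A i, I^B I^B, I^B i, i.e. phenotypes A, B, AB.
Rh cross +/- × +/+ → phenotypes Rh+.
Combining independently: A+, B+, AB+.

A+, B+, AB+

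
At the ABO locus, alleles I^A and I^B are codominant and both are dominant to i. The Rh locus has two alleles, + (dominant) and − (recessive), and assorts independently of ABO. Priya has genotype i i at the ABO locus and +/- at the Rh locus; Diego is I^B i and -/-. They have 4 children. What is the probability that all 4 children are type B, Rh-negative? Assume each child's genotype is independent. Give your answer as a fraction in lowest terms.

ABO cross i i × I^B i → 1/2 O, 1/2 B.
Rh cross +/- × -/- → 1/2 Rh+, 1/2 Rh-; so P(type B, Rh-negative) = 1/2 × 1/2 = 1/4 per child.
All 4 independent: (1/4)^4 = 1/256.

1/256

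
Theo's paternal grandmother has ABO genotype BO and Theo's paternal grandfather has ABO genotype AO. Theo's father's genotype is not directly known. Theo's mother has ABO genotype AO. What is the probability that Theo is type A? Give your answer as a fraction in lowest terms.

Theo's father's ABO genotype from BO × AO: 1/4 AB, 1/4 AO, 1/4 BO, 1/4 OO.
Crossing each possibility with the mother AO and summing P(type A): 1/4·1/2 + 1/4·3/4 + 1/4·1/4 + 1/4·1/2 = 1/2.

1/2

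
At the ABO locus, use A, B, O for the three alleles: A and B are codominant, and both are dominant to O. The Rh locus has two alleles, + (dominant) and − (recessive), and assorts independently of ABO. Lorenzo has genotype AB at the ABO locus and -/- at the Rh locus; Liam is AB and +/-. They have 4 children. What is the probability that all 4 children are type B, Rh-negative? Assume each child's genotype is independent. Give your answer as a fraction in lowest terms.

1/4096

ABO cross AB × AB → 1/4 A, 1/4 B, 1/2 AB.
Rh cross -/- × +/- → 1/2 Rh+, 1/2 Rh-; so P(type B, Rh-negative) = 1/4 × 1/2 = 1/8 per child.
All 4 independent: (1/8)^4 = 1/4096.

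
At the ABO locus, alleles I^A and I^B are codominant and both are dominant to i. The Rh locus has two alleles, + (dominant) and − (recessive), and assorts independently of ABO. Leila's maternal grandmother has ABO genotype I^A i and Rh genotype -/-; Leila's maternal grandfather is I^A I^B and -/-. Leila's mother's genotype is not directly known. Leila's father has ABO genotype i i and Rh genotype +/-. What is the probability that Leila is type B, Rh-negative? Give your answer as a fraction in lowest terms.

1/8

Leila's mother's ABO genotype from I^A i × I^A I^B: 1/4 I^A I^A, 1/4 I^A I^B, 1/4 I^A i, 1/4 I^B i.
Crossing each possibility with the father i i and summing P(type B): 1/4·0 + 1/4·1/2 + 1/4·0 + 1/4·1/2 = 1/4.
Similarly for Rh via the mother's Rh distribution: P(Rh-) = 1/2.
Independent loci: 1/4 × 1/2 = 1/8.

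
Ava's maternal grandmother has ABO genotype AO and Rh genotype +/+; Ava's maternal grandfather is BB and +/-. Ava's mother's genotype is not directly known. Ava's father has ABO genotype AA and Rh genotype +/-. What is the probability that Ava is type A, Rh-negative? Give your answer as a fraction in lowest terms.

1/16

Ava's mother's ABO genotype from AO × BB: 1/2 AB, 1/2 BO.
Crossing each possibility with the father AA and summing P(type A): 1/2·1/2 + 1/2·1/2 = 1/2.
Similarly for Rh via the mother's Rh distribution: P(Rh-) = 1/8.
Independent loci: 1/2 × 1/8 = 1/16.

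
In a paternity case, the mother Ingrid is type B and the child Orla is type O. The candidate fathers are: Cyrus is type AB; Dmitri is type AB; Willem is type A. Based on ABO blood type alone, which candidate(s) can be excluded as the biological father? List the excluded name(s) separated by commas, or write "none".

A candidate is excluded only if no genotype consistent with his phenotype could produce a type O child with a type B mother.
Cyrus (type AB): no genotype consistent with that phenotype can produce a type-O child with a type-B mother.
Dmitri (type AB): no genotype consistent with that phenotype can produce a type-O child with a type-B mother.

Cyrus, Dmitri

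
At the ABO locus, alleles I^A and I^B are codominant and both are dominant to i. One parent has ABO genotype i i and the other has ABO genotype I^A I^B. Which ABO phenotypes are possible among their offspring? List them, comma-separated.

Gametes from i i × I^A I^B give offspring ABO genotypes I^A i, I^B i, i.e. phenotypes A, B.

A, B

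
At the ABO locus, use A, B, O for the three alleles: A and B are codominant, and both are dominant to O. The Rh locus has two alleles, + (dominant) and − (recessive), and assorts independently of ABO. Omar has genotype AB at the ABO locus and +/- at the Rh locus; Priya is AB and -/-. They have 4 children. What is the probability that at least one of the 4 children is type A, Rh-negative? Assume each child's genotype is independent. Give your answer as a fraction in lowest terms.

1695/4096

ABO cross AB × AB → 1/4 A, 1/4 B, 1/2 AB.
Rh cross +/- × -/- → 1/2 Rh+, 1/2 Rh-; so P(type A, Rh-negative) = 1/4 × 1/2 = 1/8 per child.
P(none) = (7/8)^4 = 2401/4096; P(at least one) = 1 − 2401/4096 = 1695/4096.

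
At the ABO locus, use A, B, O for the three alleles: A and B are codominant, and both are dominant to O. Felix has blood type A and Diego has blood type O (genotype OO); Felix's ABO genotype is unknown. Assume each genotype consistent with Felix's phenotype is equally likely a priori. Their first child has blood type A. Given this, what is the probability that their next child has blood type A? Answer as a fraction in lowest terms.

Possible genotypes: Felix ∈ {AA, AO}; Diego ∈ {OO}.
Weight each parental genotype pair by prior × P(type-A child):
  AA × OO: posterior weight 2/3; P(next child type A) = 1.
  AO × OO: posterior weight 1/3; P(next child type A) = 1/2.
Weighted sum = 5/6.

5/6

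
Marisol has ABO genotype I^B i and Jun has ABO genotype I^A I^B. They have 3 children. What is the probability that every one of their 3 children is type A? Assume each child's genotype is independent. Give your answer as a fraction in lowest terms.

ABO cross I^B i × I^A I^B → 1/4 A, 1/2 B, 1/4 AB.
So P(type A) = 1/4 per child.
All 3 independent: (1/4)^3 = 1/64.

1/64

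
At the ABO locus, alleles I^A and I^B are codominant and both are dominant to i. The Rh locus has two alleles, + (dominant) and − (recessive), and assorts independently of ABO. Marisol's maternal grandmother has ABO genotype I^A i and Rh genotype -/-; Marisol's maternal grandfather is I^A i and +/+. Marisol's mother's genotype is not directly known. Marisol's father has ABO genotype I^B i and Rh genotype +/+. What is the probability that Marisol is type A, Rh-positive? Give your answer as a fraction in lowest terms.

1/4

Marisol's mother's ABO genotype from I^A i × I^A i: 1/4 I^A I^A, 1/2 I^A i, 1/4 i i.
Crossing each possibility with the father I^B i and summing P(type A): 1/4·1/2 + 1/2·1/4 + 1/4·0 = 1/4.
Similarly for Rh via the mother's Rh distribution: P(Rh+) = 1.
Independent loci: 1/4 × 1 = 1/4.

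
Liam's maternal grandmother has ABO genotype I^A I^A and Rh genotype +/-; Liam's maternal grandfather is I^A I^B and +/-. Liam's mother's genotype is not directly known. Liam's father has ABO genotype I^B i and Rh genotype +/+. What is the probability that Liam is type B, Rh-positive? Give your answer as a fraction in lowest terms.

Liam's mother's ABO genotype from I^A I^A × I^A I^B: 1/2 I^A I^A, 1/2 I^A I^B.
Crossing each possibility with the father I^B i and summing P(type B): 1/2·0 + 1/2·1/2 = 1/4.
Similarly for Rh via the mother's Rh distribution: P(Rh+) = 1.
Independent loci: 1/4 × 1 = 1/4.

1/4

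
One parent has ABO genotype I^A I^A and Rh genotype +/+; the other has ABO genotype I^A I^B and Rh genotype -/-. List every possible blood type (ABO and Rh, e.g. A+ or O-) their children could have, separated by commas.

A+, AB+

Gametes from I^A I^A × I^A I^B give offspring ABO genotypes I^A I^A, I^A I^B, i.e. phenotypes A, AB.
Rh cross +/+ × -/- → phenotypes Rh+.
Combining independently: A+, AB+.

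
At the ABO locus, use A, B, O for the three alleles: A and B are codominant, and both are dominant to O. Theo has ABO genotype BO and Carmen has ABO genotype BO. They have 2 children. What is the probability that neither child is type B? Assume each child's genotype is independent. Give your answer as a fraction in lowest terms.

ABO cross BO × BO → 1/4 O, 3/4 B.
So P(type B) = 3/4 per child.
P(not type B) = 1/4 for one child; (1/4)^2 = 1/16.

1/16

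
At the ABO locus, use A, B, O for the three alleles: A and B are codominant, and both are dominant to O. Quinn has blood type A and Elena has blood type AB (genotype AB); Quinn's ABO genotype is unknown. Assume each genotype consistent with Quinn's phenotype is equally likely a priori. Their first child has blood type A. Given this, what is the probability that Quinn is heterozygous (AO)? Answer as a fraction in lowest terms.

Possible genotypes: Quinn ∈ {AA, AO}; Elena ∈ {AB}.
Weight each parental genotype pair by prior × P(type-A child):
  AA × AB: posterior weight 1/2.
  AO × AB: posterior weight 1/2.
Sum the posterior weight over pairs where Quinn is AO: 1/2.

1/2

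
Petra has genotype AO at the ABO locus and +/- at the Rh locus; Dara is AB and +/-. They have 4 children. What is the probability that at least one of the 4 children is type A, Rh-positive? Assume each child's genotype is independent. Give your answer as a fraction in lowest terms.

3471/4096

ABO cross AO × AB → 1/2 A, 1/4 B, 1/4 AB.
Rh cross +/- × +/- → 3/4 Rh+, 1/4 Rh-; so P(type A, Rh-positive) = 1/2 × 3/4 = 3/8 per child.
P(none) = (5/8)^4 = 625/4096; P(at least one) = 1 − 625/4096 = 3471/4096.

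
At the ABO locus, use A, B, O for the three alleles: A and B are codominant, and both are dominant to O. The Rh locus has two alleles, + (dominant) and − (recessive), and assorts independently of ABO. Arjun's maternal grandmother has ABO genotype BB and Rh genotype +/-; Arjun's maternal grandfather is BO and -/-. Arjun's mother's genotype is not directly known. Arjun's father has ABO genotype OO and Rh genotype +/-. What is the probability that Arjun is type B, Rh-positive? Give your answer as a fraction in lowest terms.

15/32

Arjun's mother's ABO genotype from BB × BO: 1/2 BB, 1/2 BO.
Crossing each possibility with the father OO and summing P(type B): 1/2·1 + 1/2·1/2 = 3/4.
Similarly for Rh via the mother's Rh distribution: P(Rh+) = 5/8.
Independent loci: 3/4 × 5/8 = 15/32.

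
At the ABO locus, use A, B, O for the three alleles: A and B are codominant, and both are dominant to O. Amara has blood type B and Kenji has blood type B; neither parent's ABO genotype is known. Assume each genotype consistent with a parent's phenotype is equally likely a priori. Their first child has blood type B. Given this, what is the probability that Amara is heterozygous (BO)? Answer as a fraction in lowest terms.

7/15

Possible genotypes: Amara ∈ {BB, BO}; Kenji ∈ {BB, BO}.
Weight each parental genotype pair by prior × P(type-B child):
  BB × BB: posterior weight 4/15.
  BB × BO: posterior weight 4/15.
  BO × BB: posterior weight 4/15.
  BO × BO: posterior weight 1/5.
Sum the posterior weight over pairs where Amara is BO: 7/15.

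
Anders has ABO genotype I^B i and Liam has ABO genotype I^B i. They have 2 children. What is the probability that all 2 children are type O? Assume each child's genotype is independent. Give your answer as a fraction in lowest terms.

1/16

ABO cross I^B i × I^B i → 1/4 O, 3/4 B.
So P(type O) = 1/4 per child.
All 2 independent: (1/4)^2 = 1/16.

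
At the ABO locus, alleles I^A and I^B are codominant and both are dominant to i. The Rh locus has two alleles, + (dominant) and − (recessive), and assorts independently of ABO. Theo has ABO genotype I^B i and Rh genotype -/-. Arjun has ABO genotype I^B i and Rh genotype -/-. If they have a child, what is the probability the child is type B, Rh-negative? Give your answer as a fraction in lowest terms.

3/4

ABO cross I^B i × I^B i → offspring phenotypes: 1/4 O, 3/4 B.
Rh cross -/- × -/- → 1 Rh-.
Independent loci: P(type B, Rh-negative) = 3/4 × 1 = 3/4.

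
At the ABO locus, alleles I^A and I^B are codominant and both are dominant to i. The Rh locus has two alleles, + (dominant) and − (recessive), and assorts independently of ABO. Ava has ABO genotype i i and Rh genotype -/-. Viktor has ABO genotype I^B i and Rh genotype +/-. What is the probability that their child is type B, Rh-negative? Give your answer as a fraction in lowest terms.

ABO cross i i × I^B i → offspring phenotypes: 1/2 O, 1/2 B.
Rh cross -/- × +/- → 1/2 Rh+, 1/2 Rh-.
Independent loci: P(type B, Rh-negative) = 1/2 × 1/2 = 1/4.

1/4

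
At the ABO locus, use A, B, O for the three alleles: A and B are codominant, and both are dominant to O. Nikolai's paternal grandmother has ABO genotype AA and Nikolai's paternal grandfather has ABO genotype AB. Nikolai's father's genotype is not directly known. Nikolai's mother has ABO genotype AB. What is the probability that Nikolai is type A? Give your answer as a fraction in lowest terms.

Nikolai's father's ABO genotype from AA × AB: 1/2 AA, 1/2 AB.
Crossing each possibility with the mother AB and summing P(type A): 1/2·1/2 + 1/2·1/4 = 3/8.

3/8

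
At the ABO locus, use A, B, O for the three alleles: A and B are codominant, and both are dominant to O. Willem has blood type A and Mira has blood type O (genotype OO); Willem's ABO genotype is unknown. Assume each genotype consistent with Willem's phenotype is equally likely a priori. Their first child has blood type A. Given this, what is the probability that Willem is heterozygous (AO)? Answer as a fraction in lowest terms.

Possible genotypes: Willem ∈ {AA, AO}; Mira ∈ {OO}.
Weight each parental genotype pair by prior × P(type-A child):
  AA × OO: posterior weight 2/3.
  AO × OO: posterior weight 1/3.
Sum the posterior weight over pairs where Willem is AO: 1/3.

1/3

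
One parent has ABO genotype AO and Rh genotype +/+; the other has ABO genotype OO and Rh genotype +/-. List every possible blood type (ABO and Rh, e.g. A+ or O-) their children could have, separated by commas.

O+, A+

Gametes from AO × OO give offspring ABO genotypes AO, OO, i.e. phenotypes O, A.
Rh cross +/+ × +/- → phenotypes Rh+.
Combining independently: O+, A+.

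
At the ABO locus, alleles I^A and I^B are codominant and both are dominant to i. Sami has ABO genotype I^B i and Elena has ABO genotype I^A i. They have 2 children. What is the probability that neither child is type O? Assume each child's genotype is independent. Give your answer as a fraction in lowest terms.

9/16

ABO cross I^B i × I^A i → 1/4 O, 1/4 A, 1/4 B, 1/4 AB.
So P(type O) = 1/4 per child.
P(not type O) = 3/4 for one child; (3/4)^2 = 9/16.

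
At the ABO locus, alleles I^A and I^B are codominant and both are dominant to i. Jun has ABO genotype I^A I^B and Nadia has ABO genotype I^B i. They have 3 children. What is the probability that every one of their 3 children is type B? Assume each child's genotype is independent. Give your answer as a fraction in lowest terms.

ABO cross I^A I^B × I^B i → 1/4 A, 1/2 B, 1/4 AB.
So P(type B) = 1/2 per child.
All 3 independent: (1/2)^3 = 1/8.

1/8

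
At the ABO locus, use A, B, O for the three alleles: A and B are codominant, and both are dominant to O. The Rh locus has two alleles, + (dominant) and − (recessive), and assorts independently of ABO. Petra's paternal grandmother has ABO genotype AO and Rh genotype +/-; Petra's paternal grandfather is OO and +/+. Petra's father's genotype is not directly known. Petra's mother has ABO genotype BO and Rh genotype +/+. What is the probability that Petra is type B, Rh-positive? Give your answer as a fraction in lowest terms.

3/8

Petra's father's ABO genotype from AO × OO: 1/2 AO, 1/2 OO.
Crossing each possibility with the mother BO and summing P(type B): 1/2·1/4 + 1/2·1/2 = 3/8.
Similarly for Rh via the father's Rh distribution: P(Rh+) = 1.
Independent loci: 3/8 × 1 = 3/8.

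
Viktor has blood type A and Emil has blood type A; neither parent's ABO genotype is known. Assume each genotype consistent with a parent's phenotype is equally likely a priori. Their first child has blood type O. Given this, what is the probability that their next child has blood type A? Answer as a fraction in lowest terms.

3/4

Possible genotypes: Viktor ∈ {I^A I^A, I^A i}; Emil ∈ {I^A I^A, I^A i}.
Weight each parental genotype pair by prior × P(type-O child):
  I^A i × I^A i: posterior weight 1; P(next child type A) = 3/4.
Weighted sum = 3/4.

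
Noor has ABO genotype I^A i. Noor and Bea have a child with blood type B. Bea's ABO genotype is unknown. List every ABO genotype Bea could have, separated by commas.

For each candidate genotype of Bea, check whether crossing it with I^A i can produce every observed child phenotype.
  I^A I^A → possible child types {A} ✗
  I^A I^B → possible child types {A, B, AB} ✓
  I^A i → possible child types {O, A} ✗
  I^B I^B → possible child types {B, AB} ✓
  I^B i → possible child types {O, A, B, AB} ✓
  i i → possible child types {O, A} ✗

I^A I^B, I^B I^B, I^B i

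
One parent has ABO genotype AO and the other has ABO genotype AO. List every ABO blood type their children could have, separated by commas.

O, A

Gametes from AO × AO give offspring ABO genotypes AA, AO, OO, i.e. phenotypes O, A.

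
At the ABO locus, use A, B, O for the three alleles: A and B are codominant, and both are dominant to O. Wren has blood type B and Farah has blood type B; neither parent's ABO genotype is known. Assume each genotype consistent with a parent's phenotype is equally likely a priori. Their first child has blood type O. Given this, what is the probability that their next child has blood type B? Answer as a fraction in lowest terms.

3/4

Possible genotypes: Wren ∈ {BB, BO}; Farah ∈ {BB, BO}.
Weight each parental genotype pair by prior × P(type-O child):
  BO × BO: posterior weight 1; P(next child type B) = 3/4.
Weighted sum = 3/4.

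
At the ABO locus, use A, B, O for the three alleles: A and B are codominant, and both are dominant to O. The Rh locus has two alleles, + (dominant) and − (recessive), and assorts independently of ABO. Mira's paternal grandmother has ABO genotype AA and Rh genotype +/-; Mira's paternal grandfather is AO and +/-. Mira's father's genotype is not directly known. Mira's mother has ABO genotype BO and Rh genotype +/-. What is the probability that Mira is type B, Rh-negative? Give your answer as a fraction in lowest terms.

1/32

Mira's father's ABO genotype from AA × AO: 1/2 AA, 1/2 AO.
Crossing each possibility with the mother BO and summing P(type B): 1/2·0 + 1/2·1/4 = 1/8.
Similarly for Rh via the father's Rh distribution: P(Rh-) = 1/4.
Independent loci: 1/8 × 1/4 = 1/32.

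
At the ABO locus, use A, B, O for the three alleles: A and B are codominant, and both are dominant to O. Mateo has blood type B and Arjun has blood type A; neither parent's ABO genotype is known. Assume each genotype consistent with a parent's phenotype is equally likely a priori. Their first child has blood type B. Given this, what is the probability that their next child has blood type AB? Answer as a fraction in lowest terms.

5/12

Possible genotypes: Mateo ∈ {BB, BO}; Arjun ∈ {AA, AO}.
Weight each parental genotype pair by prior × P(type-B child):
  BB × AO: posterior weight 2/3; P(next child type AB) = 1/2.
  BO × AO: posterior weight 1/3; P(next child type AB) = 1/4.
Weighted sum = 5/12.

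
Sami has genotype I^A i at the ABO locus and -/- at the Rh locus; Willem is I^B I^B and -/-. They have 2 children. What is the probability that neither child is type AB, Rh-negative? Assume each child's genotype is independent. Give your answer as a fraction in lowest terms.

1/4

ABO cross I^A i × I^B I^B → 1/2 B, 1/2 AB.
Rh cross -/- × -/- → 1 Rh-; so P(type AB, Rh-negative) = 1/2 × 1 = 1/2 per child.
P(not type AB, Rh-negative) = 1/2 for one child; (1/2)^2 = 1/4.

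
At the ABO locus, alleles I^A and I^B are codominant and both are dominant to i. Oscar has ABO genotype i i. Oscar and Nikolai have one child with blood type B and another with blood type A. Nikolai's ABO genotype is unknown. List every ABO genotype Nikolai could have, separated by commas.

I^A I^B

For each candidate genotype of Nikolai, check whether crossing it with i i can produce every observed child phenotype.
  I^A I^A → possible child types {A} ✗
  I^A I^B → possible child types {A, B} ✓
  I^A i → possible child types {O, A} ✗
  I^B I^B → possible child types {B} ✗
  I^B i → possible child types {O, B} ✗
  i i → possible child types {O} ✗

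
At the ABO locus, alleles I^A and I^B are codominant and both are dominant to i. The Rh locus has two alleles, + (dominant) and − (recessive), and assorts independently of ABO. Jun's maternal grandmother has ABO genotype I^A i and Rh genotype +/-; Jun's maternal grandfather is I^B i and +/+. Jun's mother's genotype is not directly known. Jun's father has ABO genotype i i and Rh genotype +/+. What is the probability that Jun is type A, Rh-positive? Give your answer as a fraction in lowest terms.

Jun's mother's ABO genotype from I^A i × I^B i: 1/4 I^A I^B, 1/4 I^A i, 1/4 I^B i, 1/4 i i.
Crossing each possibility with the father i i and summing P(type A): 1/4·1/2 + 1/4·1/2 + 1/4·0 + 1/4·0 = 1/4.
Similarly for Rh via the mother's Rh distribution: P(Rh+) = 1.
Independent loci: 1/4 × 1 = 1/4.

1/4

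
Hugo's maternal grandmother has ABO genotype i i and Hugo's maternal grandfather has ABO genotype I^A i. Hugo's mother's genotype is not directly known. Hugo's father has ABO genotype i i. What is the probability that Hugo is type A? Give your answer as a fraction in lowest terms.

Hugo's mother's ABO genotype from i i × I^A i: 1/2 I^A i, 1/2 i i.
Crossing each possibility with the father i i and summing P(type A): 1/2·1/2 + 1/2·0 = 1/4.

1/4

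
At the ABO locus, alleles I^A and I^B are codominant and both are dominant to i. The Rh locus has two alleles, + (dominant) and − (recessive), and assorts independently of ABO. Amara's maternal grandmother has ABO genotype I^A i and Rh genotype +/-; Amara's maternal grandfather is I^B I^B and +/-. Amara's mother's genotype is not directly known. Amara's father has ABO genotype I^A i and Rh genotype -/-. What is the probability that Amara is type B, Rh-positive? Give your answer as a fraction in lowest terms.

Amara's mother's ABO genotype from I^A i × I^B I^B: 1/2 I^A I^B, 1/2 I^B i.
Crossing each possibility with the father I^A i and summing P(type B): 1/2·1/4 + 1/2·1/4 = 1/4.
Similarly for Rh via the mother's Rh distribution: P(Rh+) = 1/2.
Independent loci: 1/4 × 1/2 = 1/8.

1/8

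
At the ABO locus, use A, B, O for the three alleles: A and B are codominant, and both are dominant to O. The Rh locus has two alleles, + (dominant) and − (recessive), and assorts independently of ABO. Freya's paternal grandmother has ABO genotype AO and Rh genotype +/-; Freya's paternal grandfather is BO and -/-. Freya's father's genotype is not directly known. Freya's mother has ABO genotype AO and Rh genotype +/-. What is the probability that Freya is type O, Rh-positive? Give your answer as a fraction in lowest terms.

5/32

Freya's father's ABO genotype from AO × BO: 1/4 AB, 1/4 AO, 1/4 BO, 1/4 OO.
Crossing each possibility with the mother AO and summing P(type O): 1/4·0 + 1/4·1/4 + 1/4·1/4 + 1/4·1/2 = 1/4.
Similarly for Rh via the father's Rh distribution: P(Rh+) = 5/8.
Independent loci: 1/4 × 5/8 = 5/32.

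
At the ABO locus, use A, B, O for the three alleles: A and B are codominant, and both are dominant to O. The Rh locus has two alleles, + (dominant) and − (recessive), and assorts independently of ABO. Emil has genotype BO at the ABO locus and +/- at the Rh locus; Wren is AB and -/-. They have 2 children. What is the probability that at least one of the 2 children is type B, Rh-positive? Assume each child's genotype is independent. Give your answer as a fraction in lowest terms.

7/16

ABO cross BO × AB → 1/4 A, 1/2 B, 1/4 AB.
Rh cross +/- × -/- → 1/2 Rh+, 1/2 Rh-; so P(type B, Rh-positive) = 1/2 × 1/2 = 1/4 per child.
P(none) = (3/4)^2 = 9/16; P(at least one) = 1 − 9/16 = 7/16.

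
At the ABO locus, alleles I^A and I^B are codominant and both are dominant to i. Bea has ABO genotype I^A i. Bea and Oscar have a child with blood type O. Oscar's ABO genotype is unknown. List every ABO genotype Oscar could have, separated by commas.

I^A i, I^B i, i i

For each candidate genotype of Oscar, check whether crossing it with I^A i can produce every observed child phenotype.
  I^A I^A → possible child types {A} ✗
  I^A I^B → possible child types {A, B, AB} ✗
  I^A i → possible child types {O, A} ✓
  I^B I^B → possible child types {B, AB} ✗
  I^B i → possible child types {O, A, B, AB} ✓
  i i → possible child types {O, A} ✓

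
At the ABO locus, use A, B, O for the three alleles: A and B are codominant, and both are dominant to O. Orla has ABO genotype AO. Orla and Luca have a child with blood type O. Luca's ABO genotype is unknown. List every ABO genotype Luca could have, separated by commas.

AO, BO, OO

For each candidate genotype of Luca, check whether crossing it with AO can produce every observed child phenotype.
  AA → possible child types {A} ✗
  AB → possible child types {A, B, AB} ✗
  AO → possible child types {O, A} ✓
  BB → possible child types {B, AB} ✗
  BO → possible child types {O, A, B, AB} ✓
  OO → possible child types {O, A} ✓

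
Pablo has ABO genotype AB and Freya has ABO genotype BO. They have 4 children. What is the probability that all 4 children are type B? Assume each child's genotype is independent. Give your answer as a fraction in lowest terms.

1/16

ABO cross AB × BO → 1/4 A, 1/2 B, 1/4 AB.
So P(type B) = 1/2 per child.
All 4 independent: (1/2)^4 = 1/16.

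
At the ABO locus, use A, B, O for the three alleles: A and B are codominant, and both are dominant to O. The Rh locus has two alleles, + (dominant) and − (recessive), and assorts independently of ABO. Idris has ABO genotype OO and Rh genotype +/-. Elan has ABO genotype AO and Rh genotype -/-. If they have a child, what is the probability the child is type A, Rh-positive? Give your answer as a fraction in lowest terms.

1/4

ABO cross OO × AO → offspring phenotypes: 1/2 O, 1/2 A.
Rh cross +/- × -/- → 1/2 Rh+, 1/2 Rh-.
Independent loci: P(type A, Rh-positive) = 1/2 × 1/2 = 1/4.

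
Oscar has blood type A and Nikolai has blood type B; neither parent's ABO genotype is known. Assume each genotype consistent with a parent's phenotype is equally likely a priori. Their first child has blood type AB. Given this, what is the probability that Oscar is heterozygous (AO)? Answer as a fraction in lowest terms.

1/3

Possible genotypes: Oscar ∈ {AA, AO}; Nikolai ∈ {BB, BO}.
Weight each parental genotype pair by prior × P(type-AB child):
  AA × BB: posterior weight 4/9.
  AA × BO: posterior weight 2/9.
  AO × BB: posterior weight 2/9.
  AO × BO: posterior weight 1/9.
Sum the posterior weight over pairs where Oscar is AO: 1/3.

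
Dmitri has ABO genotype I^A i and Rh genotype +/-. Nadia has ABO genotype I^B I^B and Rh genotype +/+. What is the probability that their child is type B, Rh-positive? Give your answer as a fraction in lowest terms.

1/2

ABO cross I^A i × I^B I^B → offspring phenotypes: 1/2 B, 1/2 AB.
Rh cross +/- × +/+ → 1 Rh+.
Independent loci: P(type B, Rh-positive) = 1/2 × 1 = 1/2.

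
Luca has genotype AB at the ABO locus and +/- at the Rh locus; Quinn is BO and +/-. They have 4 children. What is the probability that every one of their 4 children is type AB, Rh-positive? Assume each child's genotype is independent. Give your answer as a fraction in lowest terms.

81/65536

ABO cross AB × BO → 1/4 A, 1/2 B, 1/4 AB.
Rh cross +/- × +/- → 3/4 Rh+, 1/4 Rh-; so P(type AB, Rh-positive) = 1/4 × 3/4 = 3/16 per child.
All 4 independent: (3/16)^4 = 81/65536.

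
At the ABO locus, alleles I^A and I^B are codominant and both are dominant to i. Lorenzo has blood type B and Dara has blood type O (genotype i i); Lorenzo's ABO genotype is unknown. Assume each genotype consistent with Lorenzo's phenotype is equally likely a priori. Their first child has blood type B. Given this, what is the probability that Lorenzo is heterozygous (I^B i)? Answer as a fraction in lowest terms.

Possible genotypes: Lorenzo ∈ {I^B I^B, I^B i}; Dara ∈ {i i}.
Weight each parental genotype pair by prior × P(type-B child):
  I^B I^B × i i: posterior weight 2/3.
  I^B i × i i: posterior weight 1/3.
Sum the posterior weight over pairs where Lorenzo is I^B i: 1/3.

1/3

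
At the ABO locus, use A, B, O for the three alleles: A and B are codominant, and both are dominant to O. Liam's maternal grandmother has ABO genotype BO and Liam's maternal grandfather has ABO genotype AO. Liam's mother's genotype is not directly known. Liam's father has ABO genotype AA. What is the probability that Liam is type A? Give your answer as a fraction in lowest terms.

3/4

Liam's mother's ABO genotype from BO × AO: 1/4 AB, 1/4 AO, 1/4 BO, 1/4 OO.
Crossing each possibility with the father AA and summing P(type A): 1/4·1/2 + 1/4·1 + 1/4·1/2 + 1/4·1 = 3/4.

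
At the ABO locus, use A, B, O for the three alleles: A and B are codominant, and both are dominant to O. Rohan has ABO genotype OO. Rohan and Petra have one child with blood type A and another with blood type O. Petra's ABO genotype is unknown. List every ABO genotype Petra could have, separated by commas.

For each candidate genotype of Petra, check whether crossing it with OO can produce every observed child phenotype.
  AA → possible child types {A} ✗
  AB → possible child types {A, B} ✗
  AO → possible child types {O, A} ✓
  BB → possible child types {B} ✗
  BO → possible child types {O, B} ✗
  OO → possible child types {O} ✗

AO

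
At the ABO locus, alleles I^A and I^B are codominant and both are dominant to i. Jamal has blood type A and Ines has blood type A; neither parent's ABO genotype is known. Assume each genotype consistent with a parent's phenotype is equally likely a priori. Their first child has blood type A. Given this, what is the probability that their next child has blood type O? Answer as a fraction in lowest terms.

Possible genotypes: Jamal ∈ {I^A I^A, I^A i}; Ines ∈ {I^A I^A, I^A i}.
Weight each parental genotype pair by prior × P(type-A child):
  I^A I^A × I^A I^A: posterior weight 4/15; P(next child type O) = 0.
  I^A I^A × I^A i: posterior weight 4/15; P(next child type O) = 0.
  I^A i × I^A I^A: posterior weight 4/15; P(next child type O) = 0.
  I^A i × I^A i: posterior weight 1/5; P(next child type O) = 1/4.
Weighted sum = 1/20.

1/20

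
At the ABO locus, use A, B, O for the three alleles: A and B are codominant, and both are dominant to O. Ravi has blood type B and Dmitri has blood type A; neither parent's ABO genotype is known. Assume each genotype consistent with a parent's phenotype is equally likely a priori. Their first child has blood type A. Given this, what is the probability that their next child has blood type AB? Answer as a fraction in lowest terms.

5/12

Possible genotypes: Ravi ∈ {BB, BO}; Dmitri ∈ {AA, AO}.
Weight each parental genotype pair by prior × P(type-A child):
  BO × AA: posterior weight 2/3; P(next child type AB) = 1/2.
  BO × AO: posterior weight 1/3; P(next child type AB) = 1/4.
Weighted sum = 5/12.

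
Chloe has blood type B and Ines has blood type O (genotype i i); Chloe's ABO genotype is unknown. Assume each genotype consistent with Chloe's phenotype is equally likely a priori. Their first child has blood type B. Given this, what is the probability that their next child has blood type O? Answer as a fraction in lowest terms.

1/6

Possible genotypes: Chloe ∈ {I^B I^B, I^B i}; Ines ∈ {i i}.
Weight each parental genotype pair by prior × P(type-B child):
  I^B I^B × i i: posterior weight 2/3; P(next child type O) = 0.
  I^B i × i i: posterior weight 1/3; P(next child type O) = 1/2.
Weighted sum = 1/6.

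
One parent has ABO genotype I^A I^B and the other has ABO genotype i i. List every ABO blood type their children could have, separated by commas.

A, B

Gametes from I^A I^B × i i give offspring ABO genotypes I^A i, I^B i, i.e. phenotypes A, B.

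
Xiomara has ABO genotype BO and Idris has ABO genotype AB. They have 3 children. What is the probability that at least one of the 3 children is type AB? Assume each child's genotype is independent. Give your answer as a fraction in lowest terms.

37/64

ABO cross BO × AB → 1/4 A, 1/2 B, 1/4 AB.
So P(type AB) = 1/4 per child.
P(none) = (3/4)^3 = 27/64; P(at least one) = 1 − 27/64 = 37/64.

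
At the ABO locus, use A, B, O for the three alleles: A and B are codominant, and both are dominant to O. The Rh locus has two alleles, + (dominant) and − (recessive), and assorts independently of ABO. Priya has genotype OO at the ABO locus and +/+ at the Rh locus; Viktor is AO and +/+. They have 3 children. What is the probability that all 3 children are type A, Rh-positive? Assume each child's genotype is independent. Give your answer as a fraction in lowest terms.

ABO cross OO × AO → 1/2 O, 1/2 A.
Rh cross +/+ × +/+ → 1 Rh+; so P(type A, Rh-positive) = 1/2 × 1 = 1/2 per child.
All 3 independent: (1/2)^3 = 1/8.

1/8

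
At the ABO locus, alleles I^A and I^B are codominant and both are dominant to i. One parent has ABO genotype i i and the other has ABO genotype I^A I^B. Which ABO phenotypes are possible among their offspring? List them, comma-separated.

A, B

Gametes from i i × I^A I^B give offspring ABO genotypes I^A i, I^B i, i.e. phenotypes A, B.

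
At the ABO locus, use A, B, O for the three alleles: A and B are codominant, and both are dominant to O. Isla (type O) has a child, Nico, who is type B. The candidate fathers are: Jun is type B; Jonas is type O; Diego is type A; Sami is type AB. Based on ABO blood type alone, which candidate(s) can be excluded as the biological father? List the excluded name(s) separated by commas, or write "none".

A candidate is excluded only if no genotype consistent with his phenotype could produce a type B child with a type O mother.
Jonas (type O): no genotype consistent with that phenotype can produce a type-B child with a type-O mother.
Diego (type A): no genotype consistent with that phenotype can produce a type-B child with a type-O mother.

Jonas, Diego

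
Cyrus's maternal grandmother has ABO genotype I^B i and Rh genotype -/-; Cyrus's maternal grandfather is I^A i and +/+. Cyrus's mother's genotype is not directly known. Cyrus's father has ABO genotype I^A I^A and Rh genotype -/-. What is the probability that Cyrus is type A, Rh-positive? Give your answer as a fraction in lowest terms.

3/8

Cyrus's mother's ABO genotype from I^B i × I^A i: 1/4 I^A I^B, 1/4 I^A i, 1/4 I^B i, 1/4 i i.
Crossing each possibility with the father I^A I^A and summing P(type A): 1/4·1/2 + 1/4·1 + 1/4·1/2 + 1/4·1 = 3/4.
Similarly for Rh via the mother's Rh distribution: P(Rh+) = 1/2.
Independent loci: 3/4 × 1/2 = 3/8.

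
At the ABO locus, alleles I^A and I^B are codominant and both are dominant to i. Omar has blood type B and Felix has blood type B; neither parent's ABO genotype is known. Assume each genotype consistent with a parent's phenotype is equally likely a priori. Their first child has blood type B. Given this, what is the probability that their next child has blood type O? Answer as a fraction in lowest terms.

Possible genotypes: Omar ∈ {I^B I^B, I^B i}; Felix ∈ {I^B I^B, I^B i}.
Weight each parental genotype pair by prior × P(type-B child):
  I^B I^B × I^B I^B: posterior weight 4/15; P(next child type O) = 0.
  I^B I^B × I^B i: posterior weight 4/15; P(next child type O) = 0.
  I^B i × I^B I^B: posterior weight 4/15; P(next child type O) = 0.
  I^B i × I^B i: posterior weight 1/5; P(next child type O) = 1/4.
Weighted sum = 1/20.

1/20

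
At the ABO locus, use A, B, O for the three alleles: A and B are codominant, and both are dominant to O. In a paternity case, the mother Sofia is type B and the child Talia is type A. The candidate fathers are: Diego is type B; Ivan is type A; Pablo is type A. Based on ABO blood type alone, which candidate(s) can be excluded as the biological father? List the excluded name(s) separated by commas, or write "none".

A candidate is excluded only if no genotype consistent with his phenotype could produce a type A child with a type B mother.
Diego (type B): no genotype consistent with that phenotype can produce a type-A child with a type-B mother.

Diego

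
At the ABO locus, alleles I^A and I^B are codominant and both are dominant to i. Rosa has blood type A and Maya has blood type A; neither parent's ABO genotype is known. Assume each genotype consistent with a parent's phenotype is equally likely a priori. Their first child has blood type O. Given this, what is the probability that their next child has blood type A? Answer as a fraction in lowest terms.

Possible genotypes: Rosa ∈ {I^A I^A, I^A i}; Maya ∈ {I^A I^A, I^A i}.
Weight each parental genotype pair by prior × P(type-O child):
  I^A i × I^A i: posterior weight 1; P(next child type A) = 3/4.
Weighted sum = 3/4.

3/4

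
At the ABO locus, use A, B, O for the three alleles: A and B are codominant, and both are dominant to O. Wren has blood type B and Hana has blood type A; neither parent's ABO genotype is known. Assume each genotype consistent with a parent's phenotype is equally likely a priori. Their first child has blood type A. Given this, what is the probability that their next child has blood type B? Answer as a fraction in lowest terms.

1/12

Possible genotypes: Wren ∈ {BB, BO}; Hana ∈ {AA, AO}.
Weight each parental genotype pair by prior × P(type-A child):
  BO × AA: posterior weight 2/3; P(next child type B) = 0.
  BO × AO: posterior weight 1/3; P(next child type B) = 1/4.
Weighted sum = 1/12.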